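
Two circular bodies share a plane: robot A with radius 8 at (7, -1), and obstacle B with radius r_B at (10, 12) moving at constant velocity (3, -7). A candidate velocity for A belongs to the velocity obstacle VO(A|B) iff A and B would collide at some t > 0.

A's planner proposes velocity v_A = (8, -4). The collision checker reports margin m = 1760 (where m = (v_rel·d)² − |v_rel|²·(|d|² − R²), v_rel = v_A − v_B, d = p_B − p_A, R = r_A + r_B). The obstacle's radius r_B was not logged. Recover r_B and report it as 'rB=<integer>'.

m = 1760
d = (3, 13);  v_rel = (5, 3),  |v_rel|² = 34
v_rel×d = (5)·(13) − (3)·(3) = 56
since m = R²·34 − 56²:  R² = (3136 + 1760) / 34 = 144
R = √144 = 12  ⇒  r_B = 12 − 8 = 4

rB=4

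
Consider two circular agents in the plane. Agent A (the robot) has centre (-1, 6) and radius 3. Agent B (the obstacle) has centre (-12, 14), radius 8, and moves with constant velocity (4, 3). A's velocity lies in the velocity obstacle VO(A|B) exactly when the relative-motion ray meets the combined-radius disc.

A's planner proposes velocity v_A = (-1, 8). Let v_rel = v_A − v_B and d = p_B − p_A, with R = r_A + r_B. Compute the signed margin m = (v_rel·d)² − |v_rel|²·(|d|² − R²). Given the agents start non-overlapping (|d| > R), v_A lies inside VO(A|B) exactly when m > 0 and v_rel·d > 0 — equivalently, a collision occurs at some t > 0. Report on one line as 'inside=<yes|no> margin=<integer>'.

d = (-11, 8),  |d|² = 185;  R = 3+8 = 11,  c = 185−11² = 64
v_rel = (-5, 5),  |v_rel|² = 50;  v_rel·d = (-5)·(-11) + (5)·(8) = 95
50·t² − 190·t + 64 = 0  ⇒  m = 95² − 50·64 = 5825
m = 5825 > 0,  v_rel·d = 95 > 0  ⇒  inside

inside=yes margin=5825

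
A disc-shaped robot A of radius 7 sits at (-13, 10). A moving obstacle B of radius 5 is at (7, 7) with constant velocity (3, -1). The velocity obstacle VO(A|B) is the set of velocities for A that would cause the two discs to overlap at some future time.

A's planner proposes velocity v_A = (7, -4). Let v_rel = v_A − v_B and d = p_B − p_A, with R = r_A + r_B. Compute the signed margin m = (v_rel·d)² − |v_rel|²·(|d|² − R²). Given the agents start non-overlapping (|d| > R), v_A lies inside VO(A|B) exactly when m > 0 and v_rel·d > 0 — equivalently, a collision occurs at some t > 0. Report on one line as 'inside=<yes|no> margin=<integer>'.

d = (20, -3),  |d|² = 409;  R = 7+5 = 12,  c = 409−12² = 265
v_rel = (4, -3),  |v_rel|² = 25;  v_rel·d = (4)·(20) + (-3)·(-3) = 89
25·t² − 178·t + 265 = 0  ⇒  m = 89² − 25·265 = 1296
m = 1296 > 0,  v_rel·d = 89 > 0  ⇒  inside

inside=yes margin=1296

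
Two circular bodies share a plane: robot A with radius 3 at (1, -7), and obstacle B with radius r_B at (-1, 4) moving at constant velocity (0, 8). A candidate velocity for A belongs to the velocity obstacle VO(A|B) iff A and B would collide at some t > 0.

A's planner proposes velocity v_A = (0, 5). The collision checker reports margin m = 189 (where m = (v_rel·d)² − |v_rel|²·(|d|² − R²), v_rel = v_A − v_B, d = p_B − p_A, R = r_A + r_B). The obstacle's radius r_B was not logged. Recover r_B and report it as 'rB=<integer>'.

m = 189
d = (-2, 11);  v_rel = (0, -3),  |v_rel|² = 9
v_rel×d = (0)·(11) − (-3)·(-2) = -6
since m = R²·9 − (-6)²:  R² = (36 + 189) / 9 = 25
R = √25 = 5  ⇒  r_B = 5 − 3 = 2

rB=2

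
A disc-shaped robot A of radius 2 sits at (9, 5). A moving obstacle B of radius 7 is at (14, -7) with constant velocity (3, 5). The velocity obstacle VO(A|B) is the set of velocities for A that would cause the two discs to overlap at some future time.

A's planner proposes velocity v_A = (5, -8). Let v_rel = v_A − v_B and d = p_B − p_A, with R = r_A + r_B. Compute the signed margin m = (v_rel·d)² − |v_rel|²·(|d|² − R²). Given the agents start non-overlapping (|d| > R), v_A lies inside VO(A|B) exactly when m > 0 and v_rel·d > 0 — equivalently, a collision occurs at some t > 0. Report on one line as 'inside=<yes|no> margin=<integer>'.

d = (5, -12),  |d|² = 169;  R = 2+7 = 9,  c = 169−9² = 88
v_rel = (2, -13),  |v_rel|² = 173;  v_rel·d = (2)·(5) + (-13)·(-12) = 166
173·t² − 332·t + 88 = 0  ⇒  m = 166² − 173·88 = 12332
m = 12332 > 0,  v_rel·d = 166 > 0  ⇒  inside

inside=yes margin=12332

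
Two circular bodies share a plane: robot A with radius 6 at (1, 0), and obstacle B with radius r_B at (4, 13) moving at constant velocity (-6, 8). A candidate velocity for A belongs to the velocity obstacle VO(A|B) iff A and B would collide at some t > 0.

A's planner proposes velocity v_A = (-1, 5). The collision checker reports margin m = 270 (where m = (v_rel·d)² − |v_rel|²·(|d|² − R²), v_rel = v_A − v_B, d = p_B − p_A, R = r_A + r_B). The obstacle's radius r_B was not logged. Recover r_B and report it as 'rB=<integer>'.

m = 270
d = (3, 13);  v_rel = (5, -3),  |v_rel|² = 34
v_rel×d = (5)·(13) − (-3)·(3) = 74
since m = R²·34 − 74²:  R² = (5476 + 270) / 34 = 169
R = √169 = 13  ⇒  r_B = 13 − 6 = 7

rB=7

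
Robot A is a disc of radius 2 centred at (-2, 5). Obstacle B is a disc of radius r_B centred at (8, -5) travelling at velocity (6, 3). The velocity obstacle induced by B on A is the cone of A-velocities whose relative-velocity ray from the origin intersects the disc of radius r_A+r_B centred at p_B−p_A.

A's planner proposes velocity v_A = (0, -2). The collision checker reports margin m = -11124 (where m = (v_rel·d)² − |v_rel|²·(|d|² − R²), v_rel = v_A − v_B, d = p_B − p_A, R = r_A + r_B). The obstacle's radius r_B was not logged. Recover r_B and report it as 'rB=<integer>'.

m = -11124
d = (10, -10);  v_rel = (-6, -5),  |v_rel|² = 61
v_rel×d = (-6)·(-10) − (-5)·(10) = 110
since m = R²·61 − 110²:  R² = (12100 + -11124) / 61 = 16
R = √16 = 4  ⇒  r_B = 4 − 2 = 2

rB=2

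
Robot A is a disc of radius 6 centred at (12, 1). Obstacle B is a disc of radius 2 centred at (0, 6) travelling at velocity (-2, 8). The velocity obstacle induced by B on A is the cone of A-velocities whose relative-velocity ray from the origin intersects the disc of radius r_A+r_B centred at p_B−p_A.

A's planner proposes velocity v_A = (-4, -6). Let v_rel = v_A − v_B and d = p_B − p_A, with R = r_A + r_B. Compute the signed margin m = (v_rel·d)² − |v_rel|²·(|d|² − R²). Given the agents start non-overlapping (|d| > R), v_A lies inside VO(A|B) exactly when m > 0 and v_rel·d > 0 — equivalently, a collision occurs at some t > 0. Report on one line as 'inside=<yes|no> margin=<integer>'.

d = (-12, 5),  |d|² = 169;  R = 6+2 = 8,  c = 169−8² = 105
v_rel = (-2, -14),  |v_rel|² = 200;  v_rel·d = (-2)·(-12) + (-14)·(5) = -46
200·t² + 92·t + 105 = 0  ⇒  m = (-46)² − 200·105 = -18884
m = -18884 < 0,  v_rel·d = -46 < 0  ⇒  outside

inside=no margin=-18884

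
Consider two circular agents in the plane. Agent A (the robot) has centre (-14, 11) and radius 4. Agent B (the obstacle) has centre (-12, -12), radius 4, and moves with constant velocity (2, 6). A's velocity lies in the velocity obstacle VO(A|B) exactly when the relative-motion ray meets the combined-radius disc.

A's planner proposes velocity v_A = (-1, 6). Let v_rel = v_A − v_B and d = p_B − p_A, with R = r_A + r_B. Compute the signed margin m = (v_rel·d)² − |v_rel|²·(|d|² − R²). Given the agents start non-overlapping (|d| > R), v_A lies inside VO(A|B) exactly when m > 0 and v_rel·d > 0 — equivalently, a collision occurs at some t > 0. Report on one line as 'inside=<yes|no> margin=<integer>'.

d = (2, -23),  |d|² = 533;  R = 4+4 = 8,  c = 533−8² = 469
v_rel = (-3, 0),  |v_rel|² = 9;  v_rel·d = (-3)·(2) + (0)·(-23) = -6
9·t² + 12·t + 469 = 0  ⇒  m = (-6)² − 9·469 = -4185
m = -4185 < 0,  v_rel·d = -6 < 0  ⇒  outside

inside=no margin=-4185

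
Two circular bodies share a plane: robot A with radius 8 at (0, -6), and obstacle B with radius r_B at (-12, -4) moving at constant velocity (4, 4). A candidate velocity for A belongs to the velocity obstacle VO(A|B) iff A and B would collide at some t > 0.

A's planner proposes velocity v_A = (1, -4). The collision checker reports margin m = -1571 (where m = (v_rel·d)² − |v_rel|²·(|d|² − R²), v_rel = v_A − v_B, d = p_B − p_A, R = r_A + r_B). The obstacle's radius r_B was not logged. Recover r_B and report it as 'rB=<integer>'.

m = -1571
d = (-12, 2);  v_rel = (-3, -8),  |v_rel|² = 73
v_rel×d = (-3)·(2) − (-8)·(-12) = -102
since m = R²·73 − (-102)²:  R² = (10404 + -1571) / 73 = 121
R = √121 = 11  ⇒  r_B = 11 − 8 = 3

rB=3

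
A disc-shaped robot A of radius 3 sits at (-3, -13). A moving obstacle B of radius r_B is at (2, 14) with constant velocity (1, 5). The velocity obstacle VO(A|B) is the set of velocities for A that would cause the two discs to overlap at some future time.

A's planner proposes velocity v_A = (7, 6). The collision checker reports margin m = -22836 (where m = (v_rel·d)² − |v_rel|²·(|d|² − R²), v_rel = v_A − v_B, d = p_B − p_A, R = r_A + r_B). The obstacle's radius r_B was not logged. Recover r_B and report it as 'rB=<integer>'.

m = -22836
d = (5, 27);  v_rel = (6, 1),  |v_rel|² = 37
v_rel×d = (6)·(27) − (1)·(5) = 157
since m = R²·37 − 157²:  R² = (24649 + -22836) / 37 = 49
R = √49 = 7  ⇒  r_B = 7 − 3 = 4

rB=4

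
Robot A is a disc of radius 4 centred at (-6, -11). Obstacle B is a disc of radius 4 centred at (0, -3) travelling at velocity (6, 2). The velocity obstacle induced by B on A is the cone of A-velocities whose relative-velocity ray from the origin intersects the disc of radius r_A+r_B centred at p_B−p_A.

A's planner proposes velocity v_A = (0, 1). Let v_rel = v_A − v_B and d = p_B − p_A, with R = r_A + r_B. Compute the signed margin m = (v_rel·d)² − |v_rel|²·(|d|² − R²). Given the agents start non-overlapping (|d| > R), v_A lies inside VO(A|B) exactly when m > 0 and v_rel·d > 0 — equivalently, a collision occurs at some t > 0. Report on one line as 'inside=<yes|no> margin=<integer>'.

d = (6, 8),  |d|² = 100;  R = 4+4 = 8,  c = 100−8² = 36
v_rel = (-6, -1),  |v_rel|² = 37;  v_rel·d = (-6)·(6) + (-1)·(8) = -44
37·t² + 88·t + 36 = 0  ⇒  m = (-44)² − 37·36 = 604
m = 604 > 0,  v_rel·d = -44 < 0  ⇒  outside

inside=no margin=604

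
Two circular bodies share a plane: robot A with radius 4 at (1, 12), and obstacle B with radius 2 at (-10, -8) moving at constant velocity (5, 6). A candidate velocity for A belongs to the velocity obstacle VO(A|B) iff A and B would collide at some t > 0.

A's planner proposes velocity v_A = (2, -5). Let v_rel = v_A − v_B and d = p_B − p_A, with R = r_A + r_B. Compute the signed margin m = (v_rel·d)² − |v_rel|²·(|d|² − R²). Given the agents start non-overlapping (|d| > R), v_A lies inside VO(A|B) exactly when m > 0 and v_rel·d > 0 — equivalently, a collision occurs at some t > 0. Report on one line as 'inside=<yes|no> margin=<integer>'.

d = (-11, -20),  |d|² = 521;  R = 4+2 = 6,  c = 521−6² = 485
v_rel = (-3, -11),  |v_rel|² = 130;  v_rel·d = (-3)·(-11) + (-11)·(-20) = 253
130·t² − 506·t + 485 = 0  ⇒  m = 253² − 130·485 = 959
m = 959 > 0,  v_rel·d = 253 > 0  ⇒  inside

inside=yes margin=959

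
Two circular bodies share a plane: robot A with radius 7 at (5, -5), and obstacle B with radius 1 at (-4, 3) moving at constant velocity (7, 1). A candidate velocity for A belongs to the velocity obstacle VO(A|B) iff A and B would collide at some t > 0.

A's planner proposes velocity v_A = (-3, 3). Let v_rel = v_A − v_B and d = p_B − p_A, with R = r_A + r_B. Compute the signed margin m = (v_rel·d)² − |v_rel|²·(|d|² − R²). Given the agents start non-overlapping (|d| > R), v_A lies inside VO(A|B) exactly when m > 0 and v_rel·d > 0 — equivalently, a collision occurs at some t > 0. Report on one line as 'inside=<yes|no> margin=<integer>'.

d = (-9, 8),  |d|² = 145;  R = 7+1 = 8,  c = 145−8² = 81
v_rel = (-10, 2),  |v_rel|² = 104;  v_rel·d = (-10)·(-9) + (2)·(8) = 106
104·t² − 212·t + 81 = 0  ⇒  m = 106² − 104·81 = 2812
m = 2812 > 0,  v_rel·d = 106 > 0  ⇒  inside

inside=yes margin=2812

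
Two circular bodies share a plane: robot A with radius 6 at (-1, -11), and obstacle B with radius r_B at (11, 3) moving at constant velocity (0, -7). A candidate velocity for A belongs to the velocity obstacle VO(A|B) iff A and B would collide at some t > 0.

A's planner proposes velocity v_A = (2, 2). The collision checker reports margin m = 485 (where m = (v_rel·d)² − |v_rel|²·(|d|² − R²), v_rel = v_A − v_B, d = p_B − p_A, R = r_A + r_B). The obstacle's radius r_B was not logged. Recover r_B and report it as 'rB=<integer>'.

m = 485
d = (12, 14);  v_rel = (2, 9),  |v_rel|² = 85
v_rel×d = (2)·(14) − (9)·(12) = -80
since m = R²·85 − (-80)²:  R² = (6400 + 485) / 85 = 81
R = √81 = 9  ⇒  r_B = 9 − 6 = 3

rB=3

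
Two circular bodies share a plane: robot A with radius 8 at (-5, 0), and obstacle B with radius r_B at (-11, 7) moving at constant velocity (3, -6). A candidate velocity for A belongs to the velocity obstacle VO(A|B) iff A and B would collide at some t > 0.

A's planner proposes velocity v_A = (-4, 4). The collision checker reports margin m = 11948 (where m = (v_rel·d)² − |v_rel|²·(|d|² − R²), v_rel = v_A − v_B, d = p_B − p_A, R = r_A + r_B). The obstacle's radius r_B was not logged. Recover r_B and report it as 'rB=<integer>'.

m = 11948
d = (-6, 7);  v_rel = (-7, 10),  |v_rel|² = 149
v_rel×d = (-7)·(7) − (10)·(-6) = 11
since m = R²·149 − 11²:  R² = (121 + 11948) / 149 = 81
R = √81 = 9  ⇒  r_B = 9 − 8 = 1

rB=1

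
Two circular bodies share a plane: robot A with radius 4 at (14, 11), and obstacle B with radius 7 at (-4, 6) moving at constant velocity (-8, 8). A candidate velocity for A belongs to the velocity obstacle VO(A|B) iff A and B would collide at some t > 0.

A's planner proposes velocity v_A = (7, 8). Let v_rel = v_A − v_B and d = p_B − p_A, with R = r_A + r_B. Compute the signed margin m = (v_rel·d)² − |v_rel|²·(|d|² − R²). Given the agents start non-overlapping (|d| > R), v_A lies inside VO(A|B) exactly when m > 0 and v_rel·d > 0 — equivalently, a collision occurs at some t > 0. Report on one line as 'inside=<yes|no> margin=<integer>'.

d = (-18, -5),  |d|² = 349;  R = 4+7 = 11,  c = 349−11² = 228
v_rel = (15, 0),  |v_rel|² = 225;  v_rel·d = (15)·(-18) + (0)·(-5) = -270
225·t² + 540·t + 228 = 0  ⇒  m = (-270)² − 225·228 = 21600
m = 21600 > 0,  v_rel·d = -270 < 0  ⇒  outside

inside=no margin=21600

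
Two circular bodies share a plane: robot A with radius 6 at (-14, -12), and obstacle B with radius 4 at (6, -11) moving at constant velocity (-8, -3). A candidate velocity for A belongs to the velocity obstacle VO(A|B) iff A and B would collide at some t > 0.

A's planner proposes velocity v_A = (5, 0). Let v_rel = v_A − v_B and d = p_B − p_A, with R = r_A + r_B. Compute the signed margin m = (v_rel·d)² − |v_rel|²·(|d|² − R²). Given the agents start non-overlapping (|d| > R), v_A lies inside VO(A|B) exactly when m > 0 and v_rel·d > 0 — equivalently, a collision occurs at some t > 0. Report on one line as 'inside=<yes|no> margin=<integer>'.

d = (20, 1),  |d|² = 401;  R = 6+4 = 10,  c = 401−10² = 301
v_rel = (13, 3),  |v_rel|² = 178;  v_rel·d = (13)·(20) + (3)·(1) = 263
178·t² − 526·t + 301 = 0  ⇒  m = 263² − 178·301 = 15591
m = 15591 > 0,  v_rel·d = 263 > 0  ⇒  inside

inside=yes margin=15591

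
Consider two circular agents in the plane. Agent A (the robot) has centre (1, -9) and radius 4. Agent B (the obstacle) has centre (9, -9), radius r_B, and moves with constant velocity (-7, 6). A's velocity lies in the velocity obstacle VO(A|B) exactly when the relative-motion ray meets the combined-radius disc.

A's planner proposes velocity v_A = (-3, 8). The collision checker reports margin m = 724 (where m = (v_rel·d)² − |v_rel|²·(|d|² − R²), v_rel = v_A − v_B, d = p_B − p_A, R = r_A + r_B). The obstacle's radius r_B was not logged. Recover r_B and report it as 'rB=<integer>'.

m = 724
d = (8, 0);  v_rel = (4, 2),  |v_rel|² = 20
v_rel×d = (4)·(0) − (2)·(8) = -16
since m = R²·20 − (-16)²:  R² = (256 + 724) / 20 = 49
R = √49 = 7  ⇒  r_B = 7 − 4 = 3

rB=3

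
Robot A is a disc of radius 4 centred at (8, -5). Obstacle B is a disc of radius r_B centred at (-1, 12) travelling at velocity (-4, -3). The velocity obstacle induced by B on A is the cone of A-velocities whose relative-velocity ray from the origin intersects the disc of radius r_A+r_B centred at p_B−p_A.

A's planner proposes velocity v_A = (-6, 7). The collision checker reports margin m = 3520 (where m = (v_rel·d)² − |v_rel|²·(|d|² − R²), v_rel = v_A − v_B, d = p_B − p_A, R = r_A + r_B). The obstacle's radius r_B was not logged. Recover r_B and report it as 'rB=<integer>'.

m = 3520
d = (-9, 17);  v_rel = (-2, 10),  |v_rel|² = 104
v_rel×d = (-2)·(17) − (10)·(-9) = 56
since m = R²·104 − 56²:  R² = (3136 + 3520) / 104 = 64
R = √64 = 8  ⇒  r_B = 8 − 4 = 4

rB=4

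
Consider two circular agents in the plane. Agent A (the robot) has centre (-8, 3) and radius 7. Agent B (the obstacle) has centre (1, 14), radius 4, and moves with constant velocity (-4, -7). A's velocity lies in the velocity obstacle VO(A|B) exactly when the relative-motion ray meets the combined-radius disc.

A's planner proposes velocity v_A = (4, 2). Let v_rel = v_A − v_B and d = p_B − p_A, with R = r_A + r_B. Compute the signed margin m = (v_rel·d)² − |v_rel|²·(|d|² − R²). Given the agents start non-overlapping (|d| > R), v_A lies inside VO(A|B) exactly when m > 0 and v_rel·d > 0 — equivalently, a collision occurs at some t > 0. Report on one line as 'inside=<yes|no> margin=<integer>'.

d = (9, 11),  |d|² = 202;  R = 7+4 = 11,  c = 202−11² = 81
v_rel = (8, 9),  |v_rel|² = 145;  v_rel·d = (8)·(9) + (9)·(11) = 171
145·t² − 342·t + 81 = 0  ⇒  m = 171² − 145·81 = 17496
m = 17496 > 0,  v_rel·d = 171 > 0  ⇒  inside

inside=yes margin=17496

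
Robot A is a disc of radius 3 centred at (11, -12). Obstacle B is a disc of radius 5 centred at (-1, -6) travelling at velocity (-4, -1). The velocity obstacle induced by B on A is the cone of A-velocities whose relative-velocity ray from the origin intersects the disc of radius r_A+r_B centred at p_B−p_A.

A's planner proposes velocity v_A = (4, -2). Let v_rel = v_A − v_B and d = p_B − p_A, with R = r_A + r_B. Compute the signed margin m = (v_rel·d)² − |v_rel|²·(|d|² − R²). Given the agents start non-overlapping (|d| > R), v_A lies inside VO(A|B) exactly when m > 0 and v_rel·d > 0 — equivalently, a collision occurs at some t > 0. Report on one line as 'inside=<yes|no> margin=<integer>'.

d = (-12, 6),  |d|² = 180;  R = 3+5 = 8,  c = 180−8² = 116
v_rel = (8, -1),  |v_rel|² = 65;  v_rel·d = (8)·(-12) + (-1)·(6) = -102
65·t² + 204·t + 116 = 0  ⇒  m = (-102)² − 65·116 = 2864
m = 2864 > 0,  v_rel·d = -102 < 0  ⇒  outside

inside=no margin=2864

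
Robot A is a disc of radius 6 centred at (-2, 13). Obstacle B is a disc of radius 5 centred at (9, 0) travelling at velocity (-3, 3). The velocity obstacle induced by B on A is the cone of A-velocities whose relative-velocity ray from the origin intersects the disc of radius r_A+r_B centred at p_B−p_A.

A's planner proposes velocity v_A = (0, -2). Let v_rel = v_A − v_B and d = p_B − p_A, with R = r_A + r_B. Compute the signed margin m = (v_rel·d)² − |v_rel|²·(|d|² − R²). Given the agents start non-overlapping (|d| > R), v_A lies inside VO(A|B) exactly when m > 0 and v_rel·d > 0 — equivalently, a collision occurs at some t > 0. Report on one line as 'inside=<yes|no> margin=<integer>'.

d = (11, -13),  |d|² = 290;  R = 6+5 = 11,  c = 290−11² = 169
v_rel = (3, -5),  |v_rel|² = 34;  v_rel·d = (3)·(11) + (-5)·(-13) = 98
34·t² − 196·t + 169 = 0  ⇒  m = 98² − 34·169 = 3858
m = 3858 > 0,  v_rel·d = 98 > 0  ⇒  inside

inside=yes margin=3858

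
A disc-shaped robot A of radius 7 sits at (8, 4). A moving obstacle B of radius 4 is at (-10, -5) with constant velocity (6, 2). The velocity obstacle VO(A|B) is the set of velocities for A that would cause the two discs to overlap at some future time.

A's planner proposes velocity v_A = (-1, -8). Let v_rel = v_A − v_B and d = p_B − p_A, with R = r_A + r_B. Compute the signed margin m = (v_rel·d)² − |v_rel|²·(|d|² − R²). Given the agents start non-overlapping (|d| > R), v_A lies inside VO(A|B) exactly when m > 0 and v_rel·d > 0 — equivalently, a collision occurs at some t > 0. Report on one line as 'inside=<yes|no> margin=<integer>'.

d = (-18, -9),  |d|² = 405;  R = 7+4 = 11,  c = 405−11² = 284
v_rel = (-7, -10),  |v_rel|² = 149;  v_rel·d = (-7)·(-18) + (-10)·(-9) = 216
149·t² − 432·t + 284 = 0  ⇒  m = 216² − 149·284 = 4340
m = 4340 > 0,  v_rel·d = 216 > 0  ⇒  inside

inside=yes margin=4340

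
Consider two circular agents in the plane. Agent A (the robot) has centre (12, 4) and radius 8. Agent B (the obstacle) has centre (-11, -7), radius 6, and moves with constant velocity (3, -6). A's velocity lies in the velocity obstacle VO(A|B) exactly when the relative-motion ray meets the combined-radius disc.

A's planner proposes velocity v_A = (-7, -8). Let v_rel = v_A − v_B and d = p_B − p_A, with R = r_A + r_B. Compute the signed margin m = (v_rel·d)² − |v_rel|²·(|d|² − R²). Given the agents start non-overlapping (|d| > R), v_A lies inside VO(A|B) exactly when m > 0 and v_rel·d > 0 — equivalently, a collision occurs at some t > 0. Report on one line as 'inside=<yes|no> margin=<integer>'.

d = (-23, -11),  |d|² = 650;  R = 8+6 = 14,  c = 650−14² = 454
v_rel = (-10, -2),  |v_rel|² = 104;  v_rel·d = (-10)·(-23) + (-2)·(-11) = 252
104·t² − 504·t + 454 = 0  ⇒  m = 252² − 104·454 = 16288
m = 16288 > 0,  v_rel·d = 252 > 0  ⇒  inside

inside=yes margin=16288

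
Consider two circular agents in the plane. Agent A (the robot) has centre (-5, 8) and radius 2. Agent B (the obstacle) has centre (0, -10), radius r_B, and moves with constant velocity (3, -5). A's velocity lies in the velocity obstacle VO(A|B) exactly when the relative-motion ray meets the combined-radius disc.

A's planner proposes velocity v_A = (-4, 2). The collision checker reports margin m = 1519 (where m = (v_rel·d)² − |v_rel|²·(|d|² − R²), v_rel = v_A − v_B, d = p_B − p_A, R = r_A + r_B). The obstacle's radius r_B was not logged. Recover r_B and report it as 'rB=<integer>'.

m = 1519
d = (5, -18);  v_rel = (-7, 7),  |v_rel|² = 98
v_rel×d = (-7)·(-18) − (7)·(5) = 91
since m = R²·98 − 91²:  R² = (8281 + 1519) / 98 = 100
R = √100 = 10  ⇒  r_B = 10 − 2 = 8

rB=8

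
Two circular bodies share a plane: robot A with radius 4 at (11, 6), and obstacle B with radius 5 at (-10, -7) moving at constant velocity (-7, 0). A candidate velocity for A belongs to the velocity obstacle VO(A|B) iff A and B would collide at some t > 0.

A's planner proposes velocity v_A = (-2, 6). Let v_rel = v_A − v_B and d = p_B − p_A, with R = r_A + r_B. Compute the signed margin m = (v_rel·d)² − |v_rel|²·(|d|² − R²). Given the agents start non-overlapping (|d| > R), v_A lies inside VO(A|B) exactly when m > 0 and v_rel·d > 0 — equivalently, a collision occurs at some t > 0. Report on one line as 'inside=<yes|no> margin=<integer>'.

d = (-21, -13),  |d|² = 610;  R = 4+5 = 9,  c = 610−9² = 529
v_rel = (5, 6),  |v_rel|² = 61;  v_rel·d = (5)·(-21) + (6)·(-13) = -183
61·t² + 366·t + 529 = 0  ⇒  m = (-183)² − 61·529 = 1220
m = 1220 > 0,  v_rel·d = -183 < 0  ⇒  outside

inside=no margin=1220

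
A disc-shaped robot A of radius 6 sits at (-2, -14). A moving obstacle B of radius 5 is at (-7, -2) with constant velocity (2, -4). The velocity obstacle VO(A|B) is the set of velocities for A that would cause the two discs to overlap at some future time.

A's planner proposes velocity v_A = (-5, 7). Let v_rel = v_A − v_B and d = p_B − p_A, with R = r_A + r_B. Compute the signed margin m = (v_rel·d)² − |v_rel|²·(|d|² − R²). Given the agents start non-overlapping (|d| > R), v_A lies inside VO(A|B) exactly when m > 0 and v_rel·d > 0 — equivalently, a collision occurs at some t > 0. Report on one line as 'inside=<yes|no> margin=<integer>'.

d = (-5, 12),  |d|² = 169;  R = 6+5 = 11,  c = 169−11² = 48
v_rel = (-7, 11),  |v_rel|² = 170;  v_rel·d = (-7)·(-5) + (11)·(12) = 167
170·t² − 334·t + 48 = 0  ⇒  m = 167² − 170·48 = 19729
m = 19729 > 0,  v_rel·d = 167 > 0  ⇒  inside

inside=yes margin=19729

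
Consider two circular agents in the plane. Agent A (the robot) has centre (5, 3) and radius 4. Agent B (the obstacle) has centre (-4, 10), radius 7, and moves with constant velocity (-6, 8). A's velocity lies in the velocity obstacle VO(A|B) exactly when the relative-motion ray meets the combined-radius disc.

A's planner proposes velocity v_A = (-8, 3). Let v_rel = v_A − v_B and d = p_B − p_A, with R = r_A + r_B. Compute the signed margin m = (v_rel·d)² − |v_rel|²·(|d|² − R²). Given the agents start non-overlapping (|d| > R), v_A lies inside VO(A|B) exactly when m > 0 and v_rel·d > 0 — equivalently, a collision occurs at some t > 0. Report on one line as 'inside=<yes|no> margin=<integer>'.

d = (-9, 7),  |d|² = 130;  R = 4+7 = 11,  c = 130−11² = 9
v_rel = (-2, -5),  |v_rel|² = 29;  v_rel·d = (-2)·(-9) + (-5)·(7) = -17
29·t² + 34·t + 9 = 0  ⇒  m = (-17)² − 29·9 = 28
m = 28 > 0,  v_rel·d = -17 < 0  ⇒  outside

inside=no margin=28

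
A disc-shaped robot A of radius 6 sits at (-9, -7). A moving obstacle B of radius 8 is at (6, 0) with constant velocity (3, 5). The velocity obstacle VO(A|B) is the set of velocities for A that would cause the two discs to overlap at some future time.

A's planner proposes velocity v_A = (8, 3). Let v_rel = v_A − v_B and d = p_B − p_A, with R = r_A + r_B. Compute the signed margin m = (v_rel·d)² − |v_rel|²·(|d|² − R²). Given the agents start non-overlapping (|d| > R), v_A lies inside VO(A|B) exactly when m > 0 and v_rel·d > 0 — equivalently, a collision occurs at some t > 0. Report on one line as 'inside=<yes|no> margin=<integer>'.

d = (15, 7),  |d|² = 274;  R = 6+8 = 14,  c = 274−14² = 78
v_rel = (5, -2),  |v_rel|² = 29;  v_rel·d = (5)·(15) + (-2)·(7) = 61
29·t² − 122·t + 78 = 0  ⇒  m = 61² − 29·78 = 1459
m = 1459 > 0,  v_rel·d = 61 > 0  ⇒  inside

inside=yes margin=1459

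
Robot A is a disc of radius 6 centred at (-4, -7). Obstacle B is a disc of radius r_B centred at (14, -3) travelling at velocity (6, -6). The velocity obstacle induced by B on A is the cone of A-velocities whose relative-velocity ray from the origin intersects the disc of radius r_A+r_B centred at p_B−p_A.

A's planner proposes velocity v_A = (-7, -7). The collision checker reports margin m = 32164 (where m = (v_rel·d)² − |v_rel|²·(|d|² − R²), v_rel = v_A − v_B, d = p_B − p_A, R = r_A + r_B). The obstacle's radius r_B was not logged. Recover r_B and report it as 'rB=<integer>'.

m = 32164
d = (18, 4);  v_rel = (-13, -1),  |v_rel|² = 170
v_rel×d = (-13)·(4) − (-1)·(18) = -34
since m = R²·170 − (-34)²:  R² = (1156 + 32164) / 170 = 196
R = √196 = 14  ⇒  r_B = 14 − 6 = 8

rB=8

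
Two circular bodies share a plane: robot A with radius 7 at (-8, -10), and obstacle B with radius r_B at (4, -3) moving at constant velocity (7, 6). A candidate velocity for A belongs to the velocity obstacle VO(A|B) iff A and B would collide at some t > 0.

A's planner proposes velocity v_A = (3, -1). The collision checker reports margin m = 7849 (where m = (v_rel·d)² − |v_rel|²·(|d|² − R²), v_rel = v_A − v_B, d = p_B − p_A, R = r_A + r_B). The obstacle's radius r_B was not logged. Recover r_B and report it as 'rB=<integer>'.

m = 7849
d = (12, 7);  v_rel = (-4, -7),  |v_rel|² = 65
v_rel×d = (-4)·(7) − (-7)·(12) = 56
since m = R²·65 − 56²:  R² = (3136 + 7849) / 65 = 169
R = √169 = 13  ⇒  r_B = 13 − 7 = 6

rB=6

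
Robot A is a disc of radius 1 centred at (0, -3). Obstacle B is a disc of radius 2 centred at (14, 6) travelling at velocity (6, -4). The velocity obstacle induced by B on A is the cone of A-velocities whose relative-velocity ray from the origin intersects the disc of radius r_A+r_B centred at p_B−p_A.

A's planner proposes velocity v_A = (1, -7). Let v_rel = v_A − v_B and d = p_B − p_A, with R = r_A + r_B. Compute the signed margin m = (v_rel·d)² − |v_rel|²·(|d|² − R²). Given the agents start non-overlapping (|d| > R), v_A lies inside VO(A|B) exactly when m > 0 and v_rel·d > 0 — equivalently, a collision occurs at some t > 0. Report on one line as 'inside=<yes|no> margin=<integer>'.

d = (14, 9),  |d|² = 277;  R = 1+2 = 3,  c = 277−3² = 268
v_rel = (-5, -3),  |v_rel|² = 34;  v_rel·d = (-5)·(14) + (-3)·(9) = -97
34·t² + 194·t + 268 = 0  ⇒  m = (-97)² − 34·268 = 297
m = 297 > 0,  v_rel·d = -97 < 0  ⇒  outside

inside=no margin=297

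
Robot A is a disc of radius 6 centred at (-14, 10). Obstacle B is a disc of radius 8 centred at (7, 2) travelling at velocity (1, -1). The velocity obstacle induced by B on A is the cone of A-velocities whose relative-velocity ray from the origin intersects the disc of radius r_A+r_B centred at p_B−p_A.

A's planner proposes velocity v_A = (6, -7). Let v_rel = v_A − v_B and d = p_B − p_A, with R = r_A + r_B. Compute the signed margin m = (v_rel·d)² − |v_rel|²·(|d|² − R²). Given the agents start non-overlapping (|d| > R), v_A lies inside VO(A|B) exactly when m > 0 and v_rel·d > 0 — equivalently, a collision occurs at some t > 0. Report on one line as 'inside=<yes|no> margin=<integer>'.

d = (21, -8),  |d|² = 505;  R = 6+8 = 14,  c = 505−14² = 309
v_rel = (5, -6),  |v_rel|² = 61;  v_rel·d = (5)·(21) + (-6)·(-8) = 153
61·t² − 306·t + 309 = 0  ⇒  m = 153² − 61·309 = 4560
m = 4560 > 0,  v_rel·d = 153 > 0  ⇒  inside

inside=yes margin=4560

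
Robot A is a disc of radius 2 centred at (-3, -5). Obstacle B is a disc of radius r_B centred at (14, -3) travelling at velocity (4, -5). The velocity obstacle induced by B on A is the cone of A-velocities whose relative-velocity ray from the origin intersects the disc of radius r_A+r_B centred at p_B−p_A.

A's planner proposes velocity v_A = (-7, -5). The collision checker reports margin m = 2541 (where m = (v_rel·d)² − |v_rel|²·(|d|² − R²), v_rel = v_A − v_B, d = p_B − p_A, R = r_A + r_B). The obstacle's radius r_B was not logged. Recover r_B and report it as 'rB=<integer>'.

m = 2541
d = (17, 2);  v_rel = (-11, 0),  |v_rel|² = 121
v_rel×d = (-11)·(2) − (0)·(17) = -22
since m = R²·121 − (-22)²:  R² = (484 + 2541) / 121 = 25
R = √25 = 5  ⇒  r_B = 5 − 2 = 3

rB=3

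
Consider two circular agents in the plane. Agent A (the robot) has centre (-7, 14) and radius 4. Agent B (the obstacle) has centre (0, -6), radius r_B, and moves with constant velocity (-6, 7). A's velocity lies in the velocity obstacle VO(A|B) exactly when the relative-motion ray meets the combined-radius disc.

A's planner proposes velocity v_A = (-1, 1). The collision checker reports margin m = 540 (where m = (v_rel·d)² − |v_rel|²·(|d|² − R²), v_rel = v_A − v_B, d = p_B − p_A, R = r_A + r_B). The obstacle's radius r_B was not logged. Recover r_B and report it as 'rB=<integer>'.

m = 540
d = (7, -20);  v_rel = (5, -6),  |v_rel|² = 61
v_rel×d = (5)·(-20) − (-6)·(7) = -58
since m = R²·61 − (-58)²:  R² = (3364 + 540) / 61 = 64
R = √64 = 8  ⇒  r_B = 8 − 4 = 4

rB=4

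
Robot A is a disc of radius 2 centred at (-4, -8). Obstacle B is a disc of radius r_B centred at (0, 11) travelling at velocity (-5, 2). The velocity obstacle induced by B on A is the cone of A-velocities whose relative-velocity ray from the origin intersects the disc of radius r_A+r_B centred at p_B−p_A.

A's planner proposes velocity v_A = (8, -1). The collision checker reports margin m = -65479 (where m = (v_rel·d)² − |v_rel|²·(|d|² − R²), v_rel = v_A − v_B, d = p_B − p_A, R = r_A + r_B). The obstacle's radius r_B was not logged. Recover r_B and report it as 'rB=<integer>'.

m = -65479
d = (4, 19);  v_rel = (13, -3),  |v_rel|² = 178
v_rel×d = (13)·(19) − (-3)·(4) = 259
since m = R²·178 − 259²:  R² = (67081 + -65479) / 178 = 9
R = √9 = 3  ⇒  r_B = 3 − 2 = 1

rB=1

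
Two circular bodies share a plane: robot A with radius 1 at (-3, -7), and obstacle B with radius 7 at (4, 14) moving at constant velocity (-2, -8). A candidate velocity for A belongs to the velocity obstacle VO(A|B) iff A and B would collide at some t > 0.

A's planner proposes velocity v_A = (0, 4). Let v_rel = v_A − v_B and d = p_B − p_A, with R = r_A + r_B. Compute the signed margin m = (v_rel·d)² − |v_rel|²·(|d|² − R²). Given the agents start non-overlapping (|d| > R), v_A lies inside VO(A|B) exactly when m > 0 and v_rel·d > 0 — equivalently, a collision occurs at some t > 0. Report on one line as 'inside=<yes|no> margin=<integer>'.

d = (7, 21),  |d|² = 490;  R = 1+7 = 8,  c = 490−8² = 426
v_rel = (2, 12),  |v_rel|² = 148;  v_rel·d = (2)·(7) + (12)·(21) = 266
148·t² − 532·t + 426 = 0  ⇒  m = 266² − 148·426 = 7708
m = 7708 > 0,  v_rel·d = 266 > 0  ⇒  inside

inside=yes margin=7708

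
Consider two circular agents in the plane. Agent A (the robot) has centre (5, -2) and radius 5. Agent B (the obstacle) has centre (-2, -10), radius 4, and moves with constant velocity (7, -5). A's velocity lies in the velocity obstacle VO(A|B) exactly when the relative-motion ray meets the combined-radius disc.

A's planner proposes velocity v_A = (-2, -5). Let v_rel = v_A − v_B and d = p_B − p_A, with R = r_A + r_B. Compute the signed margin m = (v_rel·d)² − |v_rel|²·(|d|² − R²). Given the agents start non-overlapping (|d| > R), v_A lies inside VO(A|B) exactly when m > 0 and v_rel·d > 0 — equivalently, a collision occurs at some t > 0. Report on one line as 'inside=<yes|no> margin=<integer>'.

d = (-7, -8),  |d|² = 113;  R = 5+4 = 9,  c = 113−9² = 32
v_rel = (-9, 0),  |v_rel|² = 81;  v_rel·d = (-9)·(-7) + (0)·(-8) = 63
81·t² − 126·t + 32 = 0  ⇒  m = 63² − 81·32 = 1377
m = 1377 > 0,  v_rel·d = 63 > 0  ⇒  inside

inside=yes margin=1377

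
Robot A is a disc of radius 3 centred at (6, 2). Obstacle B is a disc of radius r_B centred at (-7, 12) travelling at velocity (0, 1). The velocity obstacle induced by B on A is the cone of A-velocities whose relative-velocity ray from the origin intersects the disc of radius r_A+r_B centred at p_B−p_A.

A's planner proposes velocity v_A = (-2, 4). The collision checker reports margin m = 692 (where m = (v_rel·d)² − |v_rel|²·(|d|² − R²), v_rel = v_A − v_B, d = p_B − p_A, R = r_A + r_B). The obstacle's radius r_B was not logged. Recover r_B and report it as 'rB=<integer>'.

m = 692
d = (-13, 10);  v_rel = (-2, 3),  |v_rel|² = 13
v_rel×d = (-2)·(10) − (3)·(-13) = 19
since m = R²·13 − 19²:  R² = (361 + 692) / 13 = 81
R = √81 = 9  ⇒  r_B = 9 − 3 = 6

rB=6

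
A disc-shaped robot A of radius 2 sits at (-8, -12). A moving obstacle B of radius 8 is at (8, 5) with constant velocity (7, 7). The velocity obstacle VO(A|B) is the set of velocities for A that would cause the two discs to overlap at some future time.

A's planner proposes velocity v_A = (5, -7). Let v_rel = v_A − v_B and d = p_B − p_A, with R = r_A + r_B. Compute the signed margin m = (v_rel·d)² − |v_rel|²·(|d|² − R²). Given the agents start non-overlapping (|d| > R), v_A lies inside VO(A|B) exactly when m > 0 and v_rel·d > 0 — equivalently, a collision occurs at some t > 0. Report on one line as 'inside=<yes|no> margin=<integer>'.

d = (16, 17),  |d|² = 545;  R = 2+8 = 10,  c = 545−10² = 445
v_rel = (-2, -14),  |v_rel|² = 200;  v_rel·d = (-2)·(16) + (-14)·(17) = -270
200·t² + 540·t + 445 = 0  ⇒  m = (-270)² − 200·445 = -16100
m = -16100 < 0,  v_rel·d = -270 < 0  ⇒  outside

inside=no margin=-16100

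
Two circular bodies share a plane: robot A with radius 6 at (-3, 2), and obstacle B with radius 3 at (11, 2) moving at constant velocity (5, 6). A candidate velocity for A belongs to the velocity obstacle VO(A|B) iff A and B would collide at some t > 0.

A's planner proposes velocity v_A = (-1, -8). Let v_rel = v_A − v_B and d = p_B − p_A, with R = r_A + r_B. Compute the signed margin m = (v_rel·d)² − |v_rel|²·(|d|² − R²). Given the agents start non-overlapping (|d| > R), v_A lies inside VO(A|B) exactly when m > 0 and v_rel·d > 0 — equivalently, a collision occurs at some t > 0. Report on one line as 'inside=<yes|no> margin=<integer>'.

d = (14, 0),  |d|² = 196;  R = 6+3 = 9,  c = 196−9² = 115
v_rel = (-6, -14),  |v_rel|² = 232;  v_rel·d = (-6)·(14) + (-14)·(0) = -84
232·t² + 168·t + 115 = 0  ⇒  m = (-84)² − 232·115 = -19624
m = -19624 < 0,  v_rel·d = -84 < 0  ⇒  outside

inside=no margin=-19624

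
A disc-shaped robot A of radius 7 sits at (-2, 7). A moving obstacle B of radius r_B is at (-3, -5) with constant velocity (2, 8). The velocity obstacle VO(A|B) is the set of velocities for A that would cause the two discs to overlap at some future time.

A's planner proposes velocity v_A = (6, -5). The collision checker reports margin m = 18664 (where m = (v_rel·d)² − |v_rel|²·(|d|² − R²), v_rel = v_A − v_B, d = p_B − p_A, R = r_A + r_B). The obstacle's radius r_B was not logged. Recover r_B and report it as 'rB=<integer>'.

m = 18664
d = (-1, -12);  v_rel = (4, -13),  |v_rel|² = 185
v_rel×d = (4)·(-12) − (-13)·(-1) = -61
since m = R²·185 − (-61)²:  R² = (3721 + 18664) / 185 = 121
R = √121 = 11  ⇒  r_B = 11 − 7 = 4

rB=4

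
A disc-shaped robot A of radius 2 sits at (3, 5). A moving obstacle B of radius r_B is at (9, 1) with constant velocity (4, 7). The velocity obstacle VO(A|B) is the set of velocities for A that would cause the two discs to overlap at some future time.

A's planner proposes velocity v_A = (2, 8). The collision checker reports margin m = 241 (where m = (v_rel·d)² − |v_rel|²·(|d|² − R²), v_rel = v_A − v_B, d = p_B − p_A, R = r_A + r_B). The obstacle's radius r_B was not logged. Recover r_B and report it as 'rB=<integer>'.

m = 241
d = (6, -4);  v_rel = (-2, 1),  |v_rel|² = 5
v_rel×d = (-2)·(-4) − (1)·(6) = 2
since m = R²·5 − 2²:  R² = (4 + 241) / 5 = 49
R = √49 = 7  ⇒  r_B = 7 − 2 = 5

rB=5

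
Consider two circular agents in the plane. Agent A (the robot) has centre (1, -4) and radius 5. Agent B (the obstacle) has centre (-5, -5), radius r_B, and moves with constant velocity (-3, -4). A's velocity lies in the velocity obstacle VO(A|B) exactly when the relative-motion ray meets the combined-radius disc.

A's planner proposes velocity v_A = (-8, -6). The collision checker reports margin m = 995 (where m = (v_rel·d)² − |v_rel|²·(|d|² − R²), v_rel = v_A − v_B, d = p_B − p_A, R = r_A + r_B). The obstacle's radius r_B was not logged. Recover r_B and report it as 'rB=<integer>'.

m = 995
d = (-6, -1);  v_rel = (-5, -2),  |v_rel|² = 29
v_rel×d = (-5)·(-1) − (-2)·(-6) = -7
since m = R²·29 − (-7)²:  R² = (49 + 995) / 29 = 36
R = √36 = 6  ⇒  r_B = 6 − 5 = 1

rB=1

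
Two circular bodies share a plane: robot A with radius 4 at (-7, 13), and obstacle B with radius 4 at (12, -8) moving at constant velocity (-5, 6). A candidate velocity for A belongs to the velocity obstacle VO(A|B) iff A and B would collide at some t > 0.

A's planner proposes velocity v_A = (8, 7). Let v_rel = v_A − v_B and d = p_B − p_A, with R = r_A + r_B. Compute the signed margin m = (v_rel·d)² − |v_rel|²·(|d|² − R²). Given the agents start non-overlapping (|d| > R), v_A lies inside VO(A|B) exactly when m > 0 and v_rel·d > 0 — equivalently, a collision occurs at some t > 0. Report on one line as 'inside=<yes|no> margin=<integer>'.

d = (19, -21),  |d|² = 802;  R = 4+4 = 8,  c = 802−8² = 738
v_rel = (13, 1),  |v_rel|² = 170;  v_rel·d = (13)·(19) + (1)·(-21) = 226
170·t² − 452·t + 738 = 0  ⇒  m = 226² − 170·738 = -74384
m = -74384 < 0,  v_rel·d = 226 > 0  ⇒  outside

inside=no margin=-74384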